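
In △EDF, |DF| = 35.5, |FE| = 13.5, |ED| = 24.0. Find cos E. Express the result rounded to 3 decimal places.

By the law of cosines, cos E = (|FE|² + |ED|² − |DF|²) / (2·|FE|·|ED|) ≈ -0.77469, so ∠E ≈ 140.78°.

cos E ≈ -0.775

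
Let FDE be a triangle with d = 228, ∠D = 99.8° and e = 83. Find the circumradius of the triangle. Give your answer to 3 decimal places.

R ≈ 115.688

Law of sines: sin E = e·sin D/d ≈ 0.35872.
Since d ≥ e, only the acute value applies: ∠E ≈ 21.02°.
Then ∠F = 180° − ∠D − ∠E ≈ 59.18°.
Law of sines gives f = d·sin F/sin D ≈ 198.7.
Circumradius = d/(2 sin D) ≈ 115.69.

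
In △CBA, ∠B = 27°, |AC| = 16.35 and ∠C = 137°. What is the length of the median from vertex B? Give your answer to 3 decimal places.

m_B ≈ 16.854

The third angle is ∠A = 180° − ∠C − ∠B = 16.00°.
Law of sines: |BA| = |AC|·sin C/sin B ≈ 24.561.
Law of sines: |CB| = |AC|·sin A/sin B ≈ 9.9268.
Median from B: ½√(2·|CB|² + 2·|BA|² − |AC|²) ≈ 16.854.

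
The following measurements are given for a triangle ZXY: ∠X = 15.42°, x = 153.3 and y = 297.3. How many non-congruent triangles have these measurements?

y·sin X = 297.3·sin(15.42°) ≈ 79.05.
Since y sin X < x < y (79.05 < 153.3 < 297.3), two triangles exist.

2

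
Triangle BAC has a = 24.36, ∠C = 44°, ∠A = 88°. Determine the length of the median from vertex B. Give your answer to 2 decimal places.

m_B ≈ 18.92

The third angle is ∠B = 180° − ∠A − ∠C = 48.00°.
Law of sines: b = a·sin B/sin A ≈ 18.114.
Law of sines: c = a·sin C/sin A ≈ 16.932.
Median from B: ½√(2·a² + 2·c² − b²) ≈ 18.922.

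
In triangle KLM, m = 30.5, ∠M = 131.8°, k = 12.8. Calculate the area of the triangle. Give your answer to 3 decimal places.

area ≈ 97.507

Law of sines: sin K = k·sin M/m ≈ 0.31286.
Since m ≥ k, only the acute value applies: ∠K ≈ 18.23°.
Then ∠L = 180° − ∠M − ∠K ≈ 29.97°.
Law of sines gives l = m·sin L/sin M ≈ 20.437.
Area = ½·m·k·sin L ≈ 97.507.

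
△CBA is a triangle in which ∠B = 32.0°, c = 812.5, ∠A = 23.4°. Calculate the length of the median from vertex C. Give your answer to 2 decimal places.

The third angle is ∠C = 180° − ∠B − ∠A = 124.60°.
Law of sines: b = c·sin B/sin C ≈ 523.07.
Law of sines: a = c·sin A/sin C ≈ 392.02.
Median from C: ½√(2·b² + 2·a² − c²) ≈ 220.46.

m_C ≈ 220.46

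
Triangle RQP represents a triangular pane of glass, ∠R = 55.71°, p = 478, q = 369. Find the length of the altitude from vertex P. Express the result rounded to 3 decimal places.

By the law of cosines, r² = q² + p² − 2·q·p·cos R = 1.659e+05, so r ≈ 407.31.
Area = ½·q·p·sin R ≈ 72863.
The altitude from P has length 2·area/p ≈ 304.87.

h_P ≈ 304.867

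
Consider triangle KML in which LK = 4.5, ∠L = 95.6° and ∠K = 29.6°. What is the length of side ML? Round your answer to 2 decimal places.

2.72

The third angle is ∠M = 180° − ∠L − ∠K = 54.80°.
Law of sines: ML = LK·sin K/sin M ≈ 2.7201.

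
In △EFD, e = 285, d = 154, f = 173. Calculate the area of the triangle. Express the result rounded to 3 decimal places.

Semiperimeter s = (285 + 173 + 154)/2 = 306.
Heron's formula: area = √(306·21·133·152) ≈ 11398.

area ≈ 11397.720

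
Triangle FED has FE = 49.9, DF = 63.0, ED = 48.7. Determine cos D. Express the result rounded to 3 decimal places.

By the law of cosines, cos D = (ED² + DF² − FE²) / (2·ED·DF) ≈ 0.62753, so ∠D ≈ 51.13°.

cos D ≈ 0.628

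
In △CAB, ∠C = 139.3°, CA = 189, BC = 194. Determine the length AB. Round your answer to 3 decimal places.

By the law of cosines, AB² = BC² + CA² − 2·BC·CA·cos C = 1.2895e+05, so AB ≈ 359.1.

359.100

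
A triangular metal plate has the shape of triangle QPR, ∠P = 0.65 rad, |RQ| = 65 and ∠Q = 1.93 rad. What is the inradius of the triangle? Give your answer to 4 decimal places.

r ≈ 15.6254

The third angle is ∠R = π − ∠Q − ∠P = 0.562 rad.
Law of sines: |PR| = |RQ|·sin Q/sin P ≈ 100.55.
Law of sines: |QP| = |RQ|·sin R/sin P ≈ 57.197.
Area = ½·|RQ|·|PR|·sin R ≈ 1740.3.
Semiperimeter s = (100.55+65+57.197)/2 = 111.37.
Inradius = area/s = 1740.3/111.37 ≈ 15.625.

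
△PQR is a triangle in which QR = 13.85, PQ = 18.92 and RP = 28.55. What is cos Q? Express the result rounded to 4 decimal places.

By the law of cosines, cos Q = (PQ² + QR² − RP²) / (2·PQ·QR) ≈ -0.50624, so ∠Q ≈ 120.41°.

cos Q ≈ -0.5062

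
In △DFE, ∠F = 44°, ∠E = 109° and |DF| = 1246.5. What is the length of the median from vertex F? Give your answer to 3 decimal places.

863.899

The third angle is ∠D = 180° − ∠F − ∠E = 27.00°.
Law of sines: |FE| = |DF|·sin D/sin E ≈ 598.51.
Law of sines: |ED| = |DF|·sin F/sin E ≈ 915.78.
Median from F: ½√(2·|DF|² + 2·|FE|² − |ED|²) ≈ 863.9.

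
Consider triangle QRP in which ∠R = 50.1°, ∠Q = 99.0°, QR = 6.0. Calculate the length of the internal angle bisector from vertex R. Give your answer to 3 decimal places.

t_R ≈ 7.152

The third angle is ∠P = 180° − ∠Q − ∠R = 30.90°.
Law of sines: RP = QR·sin Q/sin P ≈ 11.54.
Law of sines: PQ = QR·sin R/sin P ≈ 8.9632.
The bisector from R has length 2·QR·RP·cos(∠R/2)/(QR+RP) ≈ 7.1524.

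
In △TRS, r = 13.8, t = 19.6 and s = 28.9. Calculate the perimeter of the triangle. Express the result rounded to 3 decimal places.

perimeter ≈ 62.300

Perimeter = 19.6 + 13.8 + 28.9 = 62.3.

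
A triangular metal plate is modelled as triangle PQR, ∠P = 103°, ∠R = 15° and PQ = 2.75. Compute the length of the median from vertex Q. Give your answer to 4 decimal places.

The third angle is ∠Q = 180° − ∠R − ∠P = 62.00°.
Law of sines: QR = PQ·sin P/sin R ≈ 10.353.
Law of sines: RP = PQ·sin Q/sin R ≈ 9.3815.
Median from Q: ½√(2·PQ² + 2·QR² − RP²) ≈ 5.9472.

m_Q ≈ 5.9472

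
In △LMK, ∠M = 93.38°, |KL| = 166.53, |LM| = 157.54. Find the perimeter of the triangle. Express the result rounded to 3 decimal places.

369.551

Law of sines: sin K = |LM|·sin M/|KL| ≈ 0.94437.
Since |KL| ≥ |LM|, only the acute value applies: ∠K ≈ 70.80°.
Then ∠L = 180° − ∠M − ∠K ≈ 15.82°.
Law of sines gives |MK| = |KL|·sin L/sin M ≈ 45.481.
Semiperimeter s = (45.481+166.53+157.54)/2 = 184.78.
Perimeter = 45.481 + 166.53 + 157.54 = 369.55.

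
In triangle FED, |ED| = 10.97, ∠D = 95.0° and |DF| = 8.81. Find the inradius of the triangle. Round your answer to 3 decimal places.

By the law of cosines, |FE|² = |ED|² + |DF|² − 2·|ED|·|DF|·cos D = 214.8, so |FE| ≈ 14.656.
Area = ½·|ED|·|DF|·sin D ≈ 48.139.
Semiperimeter s = (10.97+8.81+14.656)/2 = 17.218.
Inradius = area/s = 48.139/17.218 ≈ 2.7958.

r ≈ 2.796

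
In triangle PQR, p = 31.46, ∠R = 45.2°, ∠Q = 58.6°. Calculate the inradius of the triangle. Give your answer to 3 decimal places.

The third angle is ∠P = 180° − ∠Q − ∠R = 76.20°.
Law of sines: q = p·sin Q/sin P ≈ 27.651.
Law of sines: r = p·sin R/sin P ≈ 22.987.
Area = ½·p·q·sin R ≈ 308.63.
Semiperimeter s = (31.46+27.651+22.987)/2 = 41.049.
Inradius = area/s = 308.63/41.049 ≈ 7.5185.

7.519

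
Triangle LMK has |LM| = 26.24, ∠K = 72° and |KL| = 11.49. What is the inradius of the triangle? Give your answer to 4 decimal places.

r ≈ 4.5979

Law of sines: sin M = |KL|·sin K/|LM| ≈ 0.41645.
Since |LM| ≥ |KL|, only the acute value applies: ∠M ≈ 24.61°.
Then ∠L = 180° − ∠K − ∠M ≈ 83.39°.
Law of sines gives |MK| = |LM|·sin L/sin K ≈ 27.407.
Area = ½·|LM|·|KL|·sin L ≈ 149.75.
Semiperimeter s = (27.407+11.49+26.24)/2 = 32.568.
Inradius = area/s = 149.75/32.568 ≈ 4.5979.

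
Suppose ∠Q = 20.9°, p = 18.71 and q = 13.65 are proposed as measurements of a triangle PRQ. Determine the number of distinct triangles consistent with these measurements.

p·sin Q = 18.71·sin(20.9°) ≈ 6.675.
Since p sin Q < q < p (6.675 < 13.65 < 18.71), two triangles exist.

2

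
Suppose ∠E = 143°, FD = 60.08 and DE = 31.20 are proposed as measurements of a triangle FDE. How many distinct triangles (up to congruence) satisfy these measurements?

DE·sin E = 31.20·sin(143°) ≈ 18.78.
Since ∠E is not acute, a triangle exists only if FD > DE; here FD > DE, so there is exactly one triangle.

1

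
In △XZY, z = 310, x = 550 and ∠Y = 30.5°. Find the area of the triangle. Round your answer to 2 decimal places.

area ≈ 43267.65

Area = ½·x·z·sin Y ≈ 43268.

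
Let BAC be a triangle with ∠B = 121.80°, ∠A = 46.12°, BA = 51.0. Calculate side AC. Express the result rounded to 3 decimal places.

The third angle is ∠C = 180° − ∠B − ∠A = 12.08°.
Law of sines: AC = BA·sin B/sin C ≈ 207.12.

207.115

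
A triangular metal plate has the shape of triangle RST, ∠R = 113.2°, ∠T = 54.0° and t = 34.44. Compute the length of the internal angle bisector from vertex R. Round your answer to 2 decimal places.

t_R ≈ 8.15

The third angle is ∠S = 180° − ∠T − ∠R = 12.80°.
Law of sines: r = t·sin R/sin T ≈ 39.128.
Law of sines: s = t·sin S/sin T ≈ 9.4314.
The bisector from R has length 2·s·t·cos(∠R/2)/(s+t) ≈ 8.1513.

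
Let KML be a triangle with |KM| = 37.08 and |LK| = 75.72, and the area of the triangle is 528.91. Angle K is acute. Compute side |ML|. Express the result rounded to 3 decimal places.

43.667

From area = ½·|LK|·|KM|·sin K, we get sin K = 2·area/(|LK|·|KM|) ≈ 0.37676.
Taking the acute solution, ∠K ≈ 0.386 rad.
Law of cosines then gives |ML| ≈ 43.667.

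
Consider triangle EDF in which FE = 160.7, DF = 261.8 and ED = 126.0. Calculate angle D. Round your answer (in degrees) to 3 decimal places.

∠D ≈ 27.365°

By the law of cosines, cos D = (ED² + DF² − FE²) / (2·ED·DF) ≈ 0.88809, so ∠D ≈ 27.37°.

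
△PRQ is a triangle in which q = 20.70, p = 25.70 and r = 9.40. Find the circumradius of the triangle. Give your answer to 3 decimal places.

13.826

By the law of cosines, cos P = (r² + q² − p²) / (2·r·q) ≈ -0.36910, so ∠P ≈ 111.66°.
Circumradius = p/(2 sin P) ≈ 13.826.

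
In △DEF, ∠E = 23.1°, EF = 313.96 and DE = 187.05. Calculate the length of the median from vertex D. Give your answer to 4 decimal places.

By the law of cosines, FD² = DE² + EF² − 2·DE·EF·cos E = 25523, so FD ≈ 159.76.
Median from D: ½√(2·FD² + 2·DE² − EF²) ≈ 74.919.

m_D ≈ 74.9185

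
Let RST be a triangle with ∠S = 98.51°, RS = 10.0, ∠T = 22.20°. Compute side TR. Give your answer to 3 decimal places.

26.175

The third angle is ∠R = 180° − ∠S − ∠T = 59.29°.
Law of sines: TR = RS·sin S/sin T ≈ 26.175.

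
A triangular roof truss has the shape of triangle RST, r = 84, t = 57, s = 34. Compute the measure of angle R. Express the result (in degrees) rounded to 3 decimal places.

133.153

By the law of cosines, cos R = (s² + t² − r²) / (2·s·t) ≈ -0.68395, so ∠R ≈ 133.15°.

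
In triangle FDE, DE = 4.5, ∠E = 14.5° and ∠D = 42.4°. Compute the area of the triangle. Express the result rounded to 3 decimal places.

The third angle is ∠F = 180° − ∠D − ∠E = 123.10°.
Law of sines: EF = DE·sin D/sin F ≈ 3.6222.
Law of sines: FD = DE·sin E/sin F ≈ 1.345.
Area = ½·DE·EF·sin E ≈ 2.0406.

2.041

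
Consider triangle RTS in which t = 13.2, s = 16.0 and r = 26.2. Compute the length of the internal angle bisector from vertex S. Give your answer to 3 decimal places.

By the law of cosines, cos S = (r² + t² − s²) / (2·r·t) ≈ 0.87422, so ∠S ≈ 29.05°.
The bisector from S has length 2·r·t·cos(∠S/2)/(r+t) ≈ 16.994.

16.994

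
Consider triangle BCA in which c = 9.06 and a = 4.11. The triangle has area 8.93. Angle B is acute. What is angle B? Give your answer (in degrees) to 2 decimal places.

From area = ½·c·a·sin B, we get sin B = 2·area/(c·a) ≈ 0.47964.
Taking the acute solution, ∠B ≈ 28.66°.

∠B ≈ 28.66°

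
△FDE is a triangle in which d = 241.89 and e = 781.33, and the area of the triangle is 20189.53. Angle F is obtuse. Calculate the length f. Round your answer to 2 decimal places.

1018.95

From area = ½·d·e·sin F, we get sin F = 2·area/(d·e) ≈ 0.21365.
Taking the obtuse solution, ∠F ≈ 167.66°.
Law of cosines then gives f ≈ 1018.9.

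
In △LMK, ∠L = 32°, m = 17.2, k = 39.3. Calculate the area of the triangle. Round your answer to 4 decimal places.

Area = ½·m·k·sin L ≈ 179.1.

179.1021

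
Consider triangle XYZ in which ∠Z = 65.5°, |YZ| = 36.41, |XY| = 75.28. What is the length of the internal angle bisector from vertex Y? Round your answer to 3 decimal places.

t_Y ≈ 35.190

Law of sines: sin X = |YZ|·sin Z/|XY| ≈ 0.44011.
Since |XY| ≥ |YZ|, only the acute value applies: ∠X ≈ 26.11°.
Then ∠Y = 180° − ∠Z − ∠X ≈ 88.39°.
Law of sines gives |ZX| = |XY|·sin Y/sin Z ≈ 82.696.
The bisector from Y has length 2·|XY|·|YZ|·cos(∠Y/2)/(|XY|+|YZ|) ≈ 35.19.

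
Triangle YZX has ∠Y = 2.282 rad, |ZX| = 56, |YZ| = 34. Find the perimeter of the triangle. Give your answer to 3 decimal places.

Law of sines: sin X = |YZ|·sin Y/|ZX| ≈ 0.45996.
Since |ZX| ≥ |YZ|, only the acute value applies: ∠X ≈ 0.478 rad.
Then ∠Z = π − ∠Y − ∠X ≈ 0.382 rad.
Law of sines gives |XY| = |ZX|·sin Z/sin Y ≈ 27.531.
Semiperimeter s = (56+27.531+34)/2 = 58.766.
Perimeter = 56 + 27.531 + 34 = 117.53.

perimeter ≈ 117.531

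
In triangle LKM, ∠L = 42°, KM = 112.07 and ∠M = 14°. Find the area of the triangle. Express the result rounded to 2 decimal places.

area ≈ 1882.29

The third angle is ∠K = 180° − ∠M − ∠L = 124.00°.
Law of sines: ML = KM·sin K/sin L ≈ 138.85.
Law of sines: LK = KM·sin M/sin L ≈ 40.519.
Area = ½·KM·ML·sin M ≈ 1882.3.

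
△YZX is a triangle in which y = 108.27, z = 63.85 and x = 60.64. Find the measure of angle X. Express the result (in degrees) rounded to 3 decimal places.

By the law of cosines, cos X = (y² + z² − x²) / (2·y·z) ≈ 0.87675, so ∠X ≈ 28.75°.

∠X ≈ 28.747°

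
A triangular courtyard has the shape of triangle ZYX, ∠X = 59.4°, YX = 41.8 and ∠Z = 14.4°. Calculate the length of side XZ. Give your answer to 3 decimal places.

The third angle is ∠Y = 180° − ∠X − ∠Z = 106.20°.
Law of sines: XZ = YX·sin Y/sin Z ≈ 161.41.

161.407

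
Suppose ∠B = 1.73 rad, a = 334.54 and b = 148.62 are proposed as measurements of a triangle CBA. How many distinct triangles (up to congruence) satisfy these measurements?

0

a·sin B = 334.54·sin(1.73 rad) ≈ 330.3.
Since ∠B is not acute, a triangle exists only if b > a; here b ≤ a, so there is no triangle.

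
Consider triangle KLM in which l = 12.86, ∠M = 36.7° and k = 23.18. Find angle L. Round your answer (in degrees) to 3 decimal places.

∠L ≈ 30.846°

By the law of cosines, m² = k² + l² − 2·k·l·cos M = 224.68, so m ≈ 14.989.
Law of cosines again: cos L = (m² + k² − l²)/(2·m·k) ≈ 0.85855, so ∠L ≈ 30.85°.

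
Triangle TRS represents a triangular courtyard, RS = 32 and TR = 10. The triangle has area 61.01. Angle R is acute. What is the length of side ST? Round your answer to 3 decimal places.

From area = ½·TR·RS·sin R, we get sin R = 2·area/(TR·RS) ≈ 0.38131.
Taking the acute solution, ∠R ≈ 22.42°.
Law of cosines then gives ST ≈ 23.073.

23.073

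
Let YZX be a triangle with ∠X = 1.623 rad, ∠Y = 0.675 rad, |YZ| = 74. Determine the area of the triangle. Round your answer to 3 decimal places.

The third angle is ∠Z = π − ∠X − ∠Y = 0.844 rad.
Law of sines: |ZX| = |YZ|·sin Y/sin X ≈ 46.305.
Law of sines: |XY| = |YZ|·sin Z/sin X ≈ 55.356.
Area = ½·|YZ|·|ZX|·sin Z ≈ 1279.9.

1279.899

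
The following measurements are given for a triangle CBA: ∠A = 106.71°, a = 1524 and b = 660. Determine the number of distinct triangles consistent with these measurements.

b·sin A = 660·sin(106.71°) ≈ 632.1.
Since ∠A is not acute, a triangle exists only if a > b; here a > b, so there is exactly one triangle.

1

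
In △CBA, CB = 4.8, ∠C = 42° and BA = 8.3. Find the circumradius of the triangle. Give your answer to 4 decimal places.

R ≈ 6.2021

Law of sines: sin A = CB·sin C/BA ≈ 0.38697.
Since BA ≥ CB, only the acute value applies: ∠A ≈ 22.77°.
Then ∠B = 180° − ∠C − ∠A ≈ 115.23°.
Law of sines gives AC = BA·sin B/sin C ≈ 11.22.
Circumradius = BA/(2 sin C) ≈ 6.2021.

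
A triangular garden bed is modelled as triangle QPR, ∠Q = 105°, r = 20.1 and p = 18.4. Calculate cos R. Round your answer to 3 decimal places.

cos R ≈ 0.772

By the law of cosines, q² = p² + r² − 2·p·r·cos Q = 934.01, so q ≈ 30.562.
Law of cosines again: cos R = (q² + p² − r²)/(2·q·p) ≈ 0.77228, so ∠R ≈ 39.44°.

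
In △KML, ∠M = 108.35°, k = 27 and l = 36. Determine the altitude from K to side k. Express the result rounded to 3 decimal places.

By the law of cosines, m² = l² + k² − 2·l·k·cos M = 2637, so m ≈ 51.352.
Area = ½·l·k·sin M ≈ 461.29.
The altitude from K has length 2·area/k ≈ 34.169.

h_K ≈ 34.169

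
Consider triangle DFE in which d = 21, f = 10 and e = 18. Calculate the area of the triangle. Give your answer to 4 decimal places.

89.8996

Semiperimeter s = (21 + 10 + 18)/2 = 24.5.
Heron's formula: area = √(24.5·3.5·14.5·6.5) ≈ 89.9.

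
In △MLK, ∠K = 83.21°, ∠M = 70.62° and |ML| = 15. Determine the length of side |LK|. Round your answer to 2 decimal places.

The third angle is ∠L = 180° − ∠K − ∠M = 26.17°.
Law of sines: |LK| = |ML|·sin M/sin K ≈ 14.25.

14.25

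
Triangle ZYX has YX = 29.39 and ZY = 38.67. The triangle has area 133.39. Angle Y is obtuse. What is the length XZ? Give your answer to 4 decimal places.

From area = ½·ZY·YX·sin Y, we get sin Y = 2·area/(ZY·YX) ≈ 0.23474.
Taking the obtuse solution, ∠Y ≈ 166.42°.
Law of cosines then gives XZ ≈ 67.592.

67.5918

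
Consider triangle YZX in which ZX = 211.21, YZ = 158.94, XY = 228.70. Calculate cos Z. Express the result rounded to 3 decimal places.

0.262

By the law of cosines, cos Z = (YZ² + ZX² − XY²) / (2·YZ·ZX) ≈ 0.26166, so ∠Z ≈ 74.83°.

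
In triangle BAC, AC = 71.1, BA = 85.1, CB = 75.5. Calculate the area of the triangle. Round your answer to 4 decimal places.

Semiperimeter s = (71.1 + 75.5 + 85.1)/2 = 115.85.
Heron's formula: area = √(115.85·44.75·40.35·30.75) ≈ 2536.2.

area ≈ 2536.2314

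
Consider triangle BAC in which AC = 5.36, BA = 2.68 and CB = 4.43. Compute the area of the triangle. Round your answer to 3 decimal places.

area ≈ 5.917

Semiperimeter s = (5.36 + 4.43 + 2.68)/2 = 6.235.
Heron's formula: area = √(6.235·0.875·1.805·3.555) ≈ 5.9167.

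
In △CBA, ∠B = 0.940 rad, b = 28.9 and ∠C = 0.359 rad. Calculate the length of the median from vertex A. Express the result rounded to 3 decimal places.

14.126

The third angle is ∠A = π − ∠C − ∠B = 1.843 rad.
Law of sines: c = b·sin C/sin B ≈ 12.573.
Law of sines: a = b·sin A/sin B ≈ 34.473.
Median from A: ½√(2·c² + 2·b² − a²) ≈ 14.126.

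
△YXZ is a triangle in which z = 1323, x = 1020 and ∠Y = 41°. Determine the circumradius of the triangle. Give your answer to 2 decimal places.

R ≈ 661.70

By the law of cosines, y² = x² + z² − 2·x·z·cos Y = 7.5383e+05, so y ≈ 868.23.
Area = ½·x·z·sin Y ≈ 4.4266e+05.
Circumradius = y/(2 sin Y) ≈ 661.7.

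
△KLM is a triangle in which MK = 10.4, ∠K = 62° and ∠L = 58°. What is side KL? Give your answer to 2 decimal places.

The third angle is ∠M = 180° − ∠K − ∠L = 60.00°.
Law of sines: KL = MK·sin M/sin L ≈ 10.62.

10.62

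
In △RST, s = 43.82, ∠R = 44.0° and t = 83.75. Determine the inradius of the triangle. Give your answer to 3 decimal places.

13.559

By the law of cosines, r² = s² + t² − 2·s·t·cos R = 3654.4, so r ≈ 60.452.
Area = ½·s·t·sin R ≈ 1274.7.
Semiperimeter p = (60.452+43.82+83.75)/2 = 94.011.
Inradius = area/p = 1274.7/94.011 ≈ 13.559.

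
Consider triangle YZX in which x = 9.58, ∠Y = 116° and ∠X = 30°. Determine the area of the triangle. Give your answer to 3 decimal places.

area ≈ 46.127

The third angle is ∠Z = 180° − ∠X − ∠Y = 34.00°.
Law of sines: y = x·sin Y/sin X ≈ 17.221.
Law of sines: z = x·sin Z/sin X ≈ 10.714.
Area = ½·x·y·sin Z ≈ 46.127.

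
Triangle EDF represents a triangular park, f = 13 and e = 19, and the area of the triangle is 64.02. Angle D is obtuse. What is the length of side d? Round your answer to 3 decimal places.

30.862

From area = ½·f·e·sin D, we get sin D = 2·area/(f·e) ≈ 0.51838.
Taking the obtuse solution, ∠D ≈ 148.78°.
Law of cosines then gives d ≈ 30.862.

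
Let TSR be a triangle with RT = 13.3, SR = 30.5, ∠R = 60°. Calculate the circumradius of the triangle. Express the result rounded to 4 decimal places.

By the law of cosines, TS² = SR² + RT² − 2·SR·RT·cos R = 701.49, so TS ≈ 26.486.
Area = ½·SR·RT·sin R ≈ 175.65.
Circumradius = TS/(2 sin R) ≈ 15.292.

15.2915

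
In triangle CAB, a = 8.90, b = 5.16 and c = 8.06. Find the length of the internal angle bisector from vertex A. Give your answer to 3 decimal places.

By the law of cosines, cos A = (b² + c² − a²) / (2·b·c) ≈ 0.14883, so ∠A ≈ 81.44°.
The bisector from A has length 2·b·c·cos(∠A/2)/(b+c) ≈ 4.7686.

4.769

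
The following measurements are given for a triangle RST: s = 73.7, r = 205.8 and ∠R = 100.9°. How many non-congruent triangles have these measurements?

1

s·sin R = 73.7·sin(100.9°) ≈ 72.37.
Since ∠R is not acute, a triangle exists only if r > s; here r > s, so there is exactly one triangle.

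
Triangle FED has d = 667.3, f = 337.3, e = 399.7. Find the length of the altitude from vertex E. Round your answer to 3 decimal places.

260.014

Semiperimeter s = (337.3 + 399.7 + 667.3)/2 = 702.15.
Heron's formula: area = √(702.15·364.85·302.45·34.85) ≈ 51964.
The altitude from E has length 2·area/e ≈ 260.01.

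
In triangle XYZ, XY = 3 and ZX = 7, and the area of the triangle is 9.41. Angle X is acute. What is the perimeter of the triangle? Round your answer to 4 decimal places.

From area = ½·ZX·XY·sin X, we get sin X = 2·area/(ZX·XY) ≈ 0.89619.
Taking the acute solution, ∠X ≈ 63.66°.
Law of cosines then gives YZ ≈ 6.2742.
Perimeter = 6.2742 + 7 + 3 = 16.274.

perimeter ≈ 16.2742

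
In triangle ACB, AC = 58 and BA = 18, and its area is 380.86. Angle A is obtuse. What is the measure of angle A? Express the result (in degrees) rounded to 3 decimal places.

From area = ½·BA·AC·sin A, we get sin A = 2·area/(BA·AC) ≈ 0.72962.
Taking the obtuse solution, ∠A ≈ 133.15°.

∠A ≈ 133.146°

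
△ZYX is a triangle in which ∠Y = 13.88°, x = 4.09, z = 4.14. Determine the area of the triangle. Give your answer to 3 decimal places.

area ≈ 2.031

Area = ½·x·z·sin Y ≈ 2.031.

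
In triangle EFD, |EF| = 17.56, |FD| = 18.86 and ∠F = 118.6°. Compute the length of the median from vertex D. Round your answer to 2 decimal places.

m_D ≈ 24.32

By the law of cosines, |DE|² = |EF|² + |FD|² − 2·|EF|·|FD|·cos F = 981.12, so |DE| ≈ 31.323.
Median from D: ½√(2·|FD|² + 2·|DE|² − |EF|²) ≈ 24.317.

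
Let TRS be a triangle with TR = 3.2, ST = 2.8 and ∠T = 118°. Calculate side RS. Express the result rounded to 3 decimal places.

By the law of cosines, RS² = ST² + TR² − 2·ST·TR·cos T = 26.493, so RS ≈ 5.1471.

5.147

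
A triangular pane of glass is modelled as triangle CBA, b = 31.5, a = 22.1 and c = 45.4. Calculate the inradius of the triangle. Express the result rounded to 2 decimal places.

r ≈ 6.39

Semiperimeter s = (45.4 + 31.5 + 22.1)/2 = 49.5.
Heron's formula: area = √(49.5·4.1·18·27.4) ≈ 316.38.
Inradius = area/s = 316.38/49.5 ≈ 6.3915.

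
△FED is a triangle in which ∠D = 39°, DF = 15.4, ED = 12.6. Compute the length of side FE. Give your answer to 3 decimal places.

9.712

By the law of cosines, FE² = ED² + DF² − 2·ED·DF·cos D = 94.325, so FE ≈ 9.7121.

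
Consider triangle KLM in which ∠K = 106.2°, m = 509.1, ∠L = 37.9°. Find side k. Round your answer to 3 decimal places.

833.746

The third angle is ∠M = 180° − ∠K − ∠L = 35.90°.
Law of sines: k = m·sin K/sin M ≈ 833.75.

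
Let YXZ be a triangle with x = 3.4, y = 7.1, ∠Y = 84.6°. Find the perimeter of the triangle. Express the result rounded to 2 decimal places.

perimeter ≈ 17.06

Law of sines: sin X = x·sin Y/y ≈ 0.47675.
Since y ≥ x, only the acute value applies: ∠X ≈ 28.47°.
Then ∠Z = 180° − ∠Y − ∠X ≈ 66.93°.
Law of sines gives z = y·sin Z/sin Y ≈ 6.5612.
Semiperimeter s = (7.1+3.4+6.5612)/2 = 8.5306.
Perimeter = 7.1 + 3.4 + 6.5612 = 17.061.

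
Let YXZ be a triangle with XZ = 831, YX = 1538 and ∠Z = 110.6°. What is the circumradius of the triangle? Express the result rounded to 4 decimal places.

821.5289

Law of sines: sin Y = XZ·sin Z/YX ≈ 0.50576.
Since YX ≥ XZ, only the acute value applies: ∠Y ≈ 30.38°.
Then ∠X = 180° − ∠Z − ∠Y ≈ 39.02°.
Law of sines gives ZY = YX·sin X/sin Z ≈ 1034.4.
Circumradius = YX/(2 sin Z) ≈ 821.53.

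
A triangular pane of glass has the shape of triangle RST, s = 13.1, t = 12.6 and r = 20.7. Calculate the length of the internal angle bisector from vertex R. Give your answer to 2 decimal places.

t_R ≈ 7.61

By the law of cosines, cos R = (s² + t² − r²) / (2·s·t) ≈ -0.29723, so ∠R ≈ 107.29°.
The bisector from R has length 2·s·t·cos(∠R/2)/(s+t) ≈ 7.6143.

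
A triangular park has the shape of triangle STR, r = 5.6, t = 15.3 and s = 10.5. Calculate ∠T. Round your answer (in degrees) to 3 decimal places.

By the law of cosines, cos T = (r² + s² − t²) / (2·r·s) ≈ -0.78639, so ∠T ≈ 141.85°.

∠T ≈ 141.850°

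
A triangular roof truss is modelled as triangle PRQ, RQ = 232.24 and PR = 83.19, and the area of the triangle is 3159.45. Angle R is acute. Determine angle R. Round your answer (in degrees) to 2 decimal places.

From area = ½·PR·RQ·sin R, we get sin R = 2·area/(PR·RQ) ≈ 0.32706.
Taking the acute solution, ∠R ≈ 19.09°.

19.09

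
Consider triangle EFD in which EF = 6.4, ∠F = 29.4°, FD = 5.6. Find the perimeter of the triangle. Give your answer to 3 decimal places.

By the law of cosines, DE² = EF² + FD² − 2·EF·FD·cos F = 9.8714, so DE ≈ 3.1419.
Semiperimeter s = (5.6+3.1419+6.4)/2 = 7.5709.
Perimeter = 5.6 + 3.1419 + 6.4 = 15.142.

15.142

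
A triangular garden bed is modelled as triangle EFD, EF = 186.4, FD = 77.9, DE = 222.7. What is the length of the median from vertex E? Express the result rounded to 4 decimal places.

m_E ≈ 201.6259

Median from E: ½√(2·DE² + 2·EF² − FD²) ≈ 201.63.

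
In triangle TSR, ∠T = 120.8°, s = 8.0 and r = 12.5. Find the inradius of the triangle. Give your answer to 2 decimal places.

By the law of cosines, t² = s² + r² − 2·s·r·cos T = 322.66, so t ≈ 17.963.
Area = ½·s·r·sin T ≈ 42.948.
Semiperimeter p = (17.963+8+12.5)/2 = 19.231.
Inradius = area/p = 42.948/19.231 ≈ 2.2332.

2.23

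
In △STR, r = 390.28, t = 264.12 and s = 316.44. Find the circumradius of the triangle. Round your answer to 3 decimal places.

By the law of cosines, cos S = (t² + r² − s²) / (2·t·r) ≈ 0.59150, so ∠S ≈ 53.74°.
Circumradius = s/(2 sin S) ≈ 196.23.

196.228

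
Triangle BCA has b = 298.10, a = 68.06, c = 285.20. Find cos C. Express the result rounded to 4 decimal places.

By the law of cosines, cos C = (a² + b² − c²) / (2·a·b) ≈ 0.29959, so ∠C ≈ 72.57°.

cos C ≈ 0.2996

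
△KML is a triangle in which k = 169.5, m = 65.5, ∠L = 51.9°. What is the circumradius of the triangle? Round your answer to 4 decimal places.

88.3140

By the law of cosines, l² = k² + m² − 2·k·m·cos L = 19320, so l ≈ 138.99.
Area = ½·k·m·sin L ≈ 4368.4.
Circumradius = l/(2 sin L) ≈ 88.314.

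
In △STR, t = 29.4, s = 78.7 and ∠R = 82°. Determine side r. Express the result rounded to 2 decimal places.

80.09

By the law of cosines, r² = s² + t² − 2·s·t·cos R = 6414, so r ≈ 80.088.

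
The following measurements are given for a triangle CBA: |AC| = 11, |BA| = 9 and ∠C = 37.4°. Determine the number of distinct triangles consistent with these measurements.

|AC|·sin C = 11·sin(37.4°) ≈ 6.681.
Since |AC| sin C < |BA| < |AC| (6.681 < 9 < 11), two triangles exist.

2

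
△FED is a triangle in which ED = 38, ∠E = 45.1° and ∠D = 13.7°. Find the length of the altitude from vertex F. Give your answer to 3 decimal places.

The third angle is ∠F = 180° − ∠E − ∠D = 121.20°.
Law of sines: DF = ED·sin E/sin F ≈ 31.468.
Law of sines: FE = ED·sin D/sin F ≈ 10.522.
Area = ½·ED·DF·sin D ≈ 141.61.
The altitude from F has length 2·area/ED ≈ 7.4529.

7.453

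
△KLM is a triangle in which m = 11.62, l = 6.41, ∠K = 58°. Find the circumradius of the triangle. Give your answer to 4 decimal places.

5.8119

By the law of cosines, k² = l² + m² − 2·l·m·cos K = 97.171, so k ≈ 9.8575.
Area = ½·l·m·sin K ≈ 31.583.
Circumradius = k/(2 sin K) ≈ 5.8119.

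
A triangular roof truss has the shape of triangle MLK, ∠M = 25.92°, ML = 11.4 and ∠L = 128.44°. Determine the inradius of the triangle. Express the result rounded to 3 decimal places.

2.361

The third angle is ∠K = 180° − ∠M − ∠L = 25.64°.
Law of sines: LK = ML·sin M/sin K ≈ 11.516.
Law of sines: KM = ML·sin L/sin K ≈ 20.635.
Area = ½·ML·LK·sin L ≈ 51.414.
Semiperimeter s = (11.516+20.635+11.4)/2 = 21.776.
Inradius = area/s = 51.414/21.776 ≈ 2.3611.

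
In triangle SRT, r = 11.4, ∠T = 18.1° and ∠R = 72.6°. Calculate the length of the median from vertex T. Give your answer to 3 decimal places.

m_T ≈ 11.528

The third angle is ∠S = 180° − ∠R − ∠T = 89.30°.
Law of sines: s = r·sin S/sin R ≈ 11.946.
Law of sines: t = r·sin T/sin R ≈ 3.7116.
Median from T: ½√(2·s² + 2·r² − t²) ≈ 11.528.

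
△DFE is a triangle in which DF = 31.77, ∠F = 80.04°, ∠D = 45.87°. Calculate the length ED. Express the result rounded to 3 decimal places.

38.634

The third angle is ∠E = 180° − ∠D − ∠F = 54.09°.
Law of sines: ED = DF·sin F/sin E ≈ 38.634.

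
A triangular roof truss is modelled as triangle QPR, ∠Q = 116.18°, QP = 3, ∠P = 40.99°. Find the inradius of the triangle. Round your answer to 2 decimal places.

r ≈ 0.91

The third angle is ∠R = 180° − ∠Q − ∠P = 22.83°.
Law of sines: PR = QP·sin Q/sin R ≈ 6.9388.
Law of sines: RQ = QP·sin P/sin R ≈ 5.0716.
Area = ½·QP·PR·sin P ≈ 6.827.
Semiperimeter s = (6.9388+5.0716+3)/2 = 7.5052.
Inradius = area/s = 6.827/7.5052 ≈ 0.90964.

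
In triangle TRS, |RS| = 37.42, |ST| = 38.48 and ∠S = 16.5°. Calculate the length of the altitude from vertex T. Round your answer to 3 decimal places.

By the law of cosines, |TR|² = |RS|² + |ST|² − 2·|RS|·|ST|·cos S = 119.72, so |TR| ≈ 10.941.
Area = ½·|RS|·|ST|·sin S ≈ 204.48.
The altitude from T has length 2·area/|RS| ≈ 10.929.

h_T ≈ 10.929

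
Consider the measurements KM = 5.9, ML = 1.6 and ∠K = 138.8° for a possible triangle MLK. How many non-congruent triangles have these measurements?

0

KM·sin K = 5.9·sin(138.8°) ≈ 3.886.
Since ∠K is not acute, a triangle exists only if ML > KM; here ML ≤ KM, so there is no triangle.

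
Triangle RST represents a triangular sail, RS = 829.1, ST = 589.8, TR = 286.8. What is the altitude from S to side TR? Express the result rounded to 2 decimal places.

382.97

Semiperimeter s = (589.8 + 286.8 + 829.1)/2 = 852.85.
Heron's formula: area = √(852.85·263.05·566.05·23.75) ≈ 54918.
The altitude from S has length 2·area/TR ≈ 382.97.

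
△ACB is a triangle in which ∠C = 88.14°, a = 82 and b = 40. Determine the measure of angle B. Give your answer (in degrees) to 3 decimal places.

By the law of cosines, c² = b² + a² − 2·b·a·cos C = 8111.1, so c ≈ 90.062.
Law of cosines again: cos B = (a² + c² − b²)/(2·a·c) ≈ 0.89607, so ∠B ≈ 26.35°.

26.353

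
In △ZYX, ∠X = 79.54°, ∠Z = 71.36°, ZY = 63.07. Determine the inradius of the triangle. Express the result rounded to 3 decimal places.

r ≈ 12.024

The third angle is ∠Y = 180° − ∠X − ∠Z = 29.10°.
Law of sines: YX = ZY·sin Z/sin X ≈ 60.772.
Law of sines: XZ = ZY·sin Y/sin X ≈ 31.192.
Area = ½·ZY·YX·sin Y ≈ 932.03.
Semiperimeter s = (60.772+31.192+63.07)/2 = 77.517.
Inradius = area/s = 932.03/77.517 ≈ 12.024.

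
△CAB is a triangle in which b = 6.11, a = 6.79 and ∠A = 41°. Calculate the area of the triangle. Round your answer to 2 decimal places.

Law of sines: sin B = b·sin A/a ≈ 0.59036.
Since a ≥ b, only the acute value applies: ∠B ≈ 36.18°.
Then ∠C = 180° − ∠A − ∠B ≈ 102.82°.
Law of sines gives c = a·sin C/sin A ≈ 10.092.
Area = ½·a·b·sin C ≈ 20.227.

20.23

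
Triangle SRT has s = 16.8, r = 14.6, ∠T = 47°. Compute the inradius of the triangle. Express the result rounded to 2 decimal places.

4.07

By the law of cosines, t² = s² + r² − 2·s·r·cos T = 160.84, so t ≈ 12.682.
Area = ½·s·r·sin T ≈ 89.693.
Semiperimeter p = (16.8+14.6+12.682)/2 = 22.041.
Inradius = area/p = 89.693/22.041 ≈ 4.0694.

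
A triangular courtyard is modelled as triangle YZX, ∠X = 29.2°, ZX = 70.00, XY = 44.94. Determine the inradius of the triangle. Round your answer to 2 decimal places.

10.05

By the law of cosines, YZ² = ZX² + XY² − 2·ZX·XY·cos X = 1427.5, so YZ ≈ 37.783.
Area = ½·ZX·XY·sin X ≈ 767.35.
Semiperimeter s = (70+44.94+37.783)/2 = 76.361.
Inradius = area/s = 767.35/76.361 ≈ 10.049.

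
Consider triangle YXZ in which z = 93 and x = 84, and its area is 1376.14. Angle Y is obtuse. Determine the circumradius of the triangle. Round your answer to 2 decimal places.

From area = ½·x·z·sin Y, we get sin Y = 2·area/(x·z) ≈ 0.35231.
Taking the obtuse solution, ∠Y ≈ 2.7815 rad.
Law of cosines then gives y ≈ 174.15.
Circumradius = y/(2 sin Y) ≈ 247.15.

247.15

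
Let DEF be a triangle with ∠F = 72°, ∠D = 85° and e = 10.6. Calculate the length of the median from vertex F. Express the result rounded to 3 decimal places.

The third angle is ∠E = 180° − ∠F − ∠D = 23.00°.
Law of sines: d = e·sin D/sin E ≈ 27.025.
Law of sines: f = e·sin F/sin E ≈ 25.801.
Median from F: ½√(2·d² + 2·e² − f²) ≈ 15.967.

m_F ≈ 15.967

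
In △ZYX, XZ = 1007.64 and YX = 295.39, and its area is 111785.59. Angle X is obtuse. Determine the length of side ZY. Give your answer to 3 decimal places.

From area = ½·YX·XZ·sin X, we get sin X = 2·area/(YX·XZ) ≈ 0.75113.
Taking the obtuse solution, ∠X ≈ 131.31°.
Law of cosines then gives ZY ≈ 1222.9.

1222.939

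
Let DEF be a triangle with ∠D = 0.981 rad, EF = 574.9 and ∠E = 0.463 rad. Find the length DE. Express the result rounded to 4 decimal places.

The third angle is ∠F = π − ∠D − ∠E = 1.698 rad.
Law of sines: DE = EF·sin F/sin D ≈ 686.22.

686.2187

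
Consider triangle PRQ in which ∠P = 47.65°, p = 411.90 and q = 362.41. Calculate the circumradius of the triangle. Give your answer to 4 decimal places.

278.6710

Law of sines: sin Q = q·sin P/p ≈ 0.65025.
Since p ≥ q, only the acute value applies: ∠Q ≈ 40.56°.
Then ∠R = 180° − ∠P − ∠Q ≈ 91.79°.
Law of sines gives r = p·sin R/sin P ≈ 557.07.
Circumradius = p/(2 sin P) ≈ 278.67.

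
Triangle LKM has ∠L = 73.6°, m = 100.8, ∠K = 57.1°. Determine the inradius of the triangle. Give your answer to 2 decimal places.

31.75

The third angle is ∠M = 180° − ∠L − ∠K = 49.30°.
Law of sines: l = m·sin L/sin M ≈ 127.55.
Law of sines: k = m·sin K/sin M ≈ 111.63.
Area = ½·m·l·sin K ≈ 5397.4.
Semiperimeter s = (127.55+111.63+100.8)/2 = 169.99.
Inradius = area/s = 5397.4/169.99 ≈ 31.751.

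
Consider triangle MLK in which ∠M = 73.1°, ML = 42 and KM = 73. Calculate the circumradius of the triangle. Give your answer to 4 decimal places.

By the law of cosines, LK² = KM² + ML² − 2·KM·ML·cos M = 5310.4, so LK ≈ 72.873.
Area = ½·KM·ML·sin M ≈ 1466.8.
Circumradius = LK/(2 sin M) ≈ 38.081.

38.0809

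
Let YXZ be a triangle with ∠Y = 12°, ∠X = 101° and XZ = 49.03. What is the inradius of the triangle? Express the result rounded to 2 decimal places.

The third angle is ∠Z = 180° − ∠Y − ∠X = 67.00°.
Law of sines: ZY = XZ·sin X/sin Y ≈ 231.49.
Law of sines: YX = XZ·sin Z/sin Y ≈ 217.07.
Area = ½·XZ·ZY·sin Z ≈ 5223.8.
Semiperimeter s = (49.03+231.49+217.07)/2 = 248.8.
Inradius = area/s = 5223.8/248.8 ≈ 20.996.

r ≈ 21.00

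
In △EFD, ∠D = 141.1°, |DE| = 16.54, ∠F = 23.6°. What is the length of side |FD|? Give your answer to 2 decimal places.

The third angle is ∠E = 180° − ∠F − ∠D = 15.30°.
Law of sines: |FD| = |DE|·sin E/sin F ≈ 10.902.

10.90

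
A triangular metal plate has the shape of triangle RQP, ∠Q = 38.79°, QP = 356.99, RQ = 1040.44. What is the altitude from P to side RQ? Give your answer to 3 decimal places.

By the law of cosines, PR² = RQ² + QP² − 2·RQ·QP·cos Q = 6.3094e+05, so PR ≈ 794.32.
Area = ½·RQ·QP·sin Q ≈ 1.1634e+05.
The altitude from P has length 2·area/RQ ≈ 223.64.

h_P ≈ 223.643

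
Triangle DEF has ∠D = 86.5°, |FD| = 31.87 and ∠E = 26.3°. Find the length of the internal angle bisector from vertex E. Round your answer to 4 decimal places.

t_E ≈ 67.1357

The third angle is ∠F = 180° − ∠D − ∠E = 67.20°.
Law of sines: |EF| = |FD|·sin D/sin E ≈ 71.796.
Law of sines: |DE| = |FD|·sin F/sin E ≈ 66.309.
The bisector from E has length 2·|DE|·|EF|·cos(∠E/2)/(|DE|+|EF|) ≈ 67.136.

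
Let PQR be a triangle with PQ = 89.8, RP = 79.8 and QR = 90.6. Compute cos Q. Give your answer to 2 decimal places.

By the law of cosines, cos Q = (PQ² + QR² − RP²) / (2·PQ·QR) ≈ 0.60868, so ∠Q ≈ 52.51°.

cos Q ≈ 0.61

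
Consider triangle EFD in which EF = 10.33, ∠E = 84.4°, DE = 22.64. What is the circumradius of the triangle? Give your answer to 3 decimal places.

R ≈ 12.033

By the law of cosines, FD² = DE² + EF² − 2·DE·EF·cos E = 573.63, so FD ≈ 23.951.
Area = ½·DE·EF·sin E ≈ 116.38.
Circumradius = FD/(2 sin E) ≈ 12.033.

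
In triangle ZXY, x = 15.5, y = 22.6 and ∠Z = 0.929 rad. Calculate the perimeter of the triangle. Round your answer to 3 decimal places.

By the law of cosines, z² = x² + y² − 2·x·y·cos Z = 331.61, so z ≈ 18.21.
Semiperimeter s = (18.21+15.5+22.6)/2 = 28.155.
Perimeter = 18.21 + 15.5 + 22.6 = 56.31.

perimeter ≈ 56.310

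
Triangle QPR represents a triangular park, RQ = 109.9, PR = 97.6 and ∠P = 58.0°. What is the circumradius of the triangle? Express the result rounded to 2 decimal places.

64.80

Law of sines: sin Q = PR·sin P/RQ ≈ 0.75313.
Since RQ ≥ PR, only the acute value applies: ∠Q ≈ 48.86°.
Then ∠R = 180° − ∠P − ∠Q ≈ 73.14°.
Law of sines gives QP = RQ·sin R/sin P ≈ 124.02.
Circumradius = RQ/(2 sin P) ≈ 64.796.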